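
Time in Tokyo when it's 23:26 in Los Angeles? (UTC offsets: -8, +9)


16:26 (next day)

Time difference = UTC+9 - UTC-8 = +17 hours
New hour = (23 + 17) mod 24
= 40 mod 24 = 16
Minutes unchanged → 16:26; 40 ≥ 24 → next day


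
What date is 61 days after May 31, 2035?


Start: May 31, 2035
Add 61 days
May 31 → June 1: 31 - 31 + 1 = 1 days (61 - 1 = 60 left)
June 1 → July 1: 30 - 1 + 1 = 30 days (60 - 30 = 30 left)
July 1 + 30 = July 31, 2035

July 31, 2035


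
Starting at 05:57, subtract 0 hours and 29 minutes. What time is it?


05:28

Start: 357 minutes from midnight
Subtract: 29 minutes
Remaining: 357 - 29 = 328
Hours: 5, Minutes: 28


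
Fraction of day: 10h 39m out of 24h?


Total minutes: 10×60 + 39 = 639
Day = 24×60 = 1440 minutes
Fraction = 639/1440 ≈ 0.4438
As a percentage: 639/1440 × 100 ≈ 44.38%

0.4438 (44.38%)


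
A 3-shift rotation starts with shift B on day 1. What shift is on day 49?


Shift B

Shifts: A, B, C
Start: B (index 1)
Day 49: (1 + 49 - 1) mod 3
= 49 mod 3
= 1
Index 1 → shift B


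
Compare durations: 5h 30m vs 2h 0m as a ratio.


11:4 (2.75)

Duration 1: 330 minutes
Duration 2: 120 minutes
Ratio = 330:120
GCD = 30
Simplified = 11:4
As a decimal: 11/4 = 2.75


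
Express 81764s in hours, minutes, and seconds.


Hours: 81764 ÷ 3600 = 22 remainder 2564
Minutes: 2564 ÷ 60 = 42 remainder 44
Seconds: 44

22h 42m 44s


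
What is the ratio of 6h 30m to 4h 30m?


13:9 (1.44)

Duration 1: 390 minutes
Duration 2: 270 minutes
Ratio = 390:270
GCD = 30
Simplified = 13:9
As a decimal: 13/9 ≈ 1.44


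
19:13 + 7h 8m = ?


02:21 (next day)

Start: 1153 minutes from midnight
Add: 428 minutes
Total: 1581 minutes
Hours: 1581 ÷ 60 = 26 remainder 21
26 ≥ 24 → 26 - 24 = 2 (next day)


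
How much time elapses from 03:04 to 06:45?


End time in minutes: 6×60 + 45 = 405
Start time in minutes: 3×60 + 4 = 184
Difference = 405 - 184 = 221 minutes
= 3 hours 41 minutes

3h 41m


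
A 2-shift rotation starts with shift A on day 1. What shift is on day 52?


Shifts: A, B
Start: A (index 0)
Day 52: (0 + 52 - 1) mod 2
= 51 mod 2
= 1
Index 1 → shift B

Shift B


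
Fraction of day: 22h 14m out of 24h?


0.9264 (92.64%)

Total minutes: 22×60 + 14 = 1334
Day = 24×60 = 1440 minutes
Fraction = 1334/1440 ≈ 0.9264
As a percentage: 1334/1440 × 100 ≈ 92.64%


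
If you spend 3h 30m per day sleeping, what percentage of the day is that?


Time: 210 minutes
Day: 1440 minutes
Percentage = (210/1440) × 100 ≈ 14.6%

14.6%


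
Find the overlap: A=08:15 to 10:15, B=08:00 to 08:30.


15 minutes

Meeting A: 495-615 (in minutes from midnight)
Meeting B: 480-510
Overlap start = max(495, 480) = 495
Overlap end = min(615, 510) = 510
Overlap = max(0, 510 - 495) = 15 min


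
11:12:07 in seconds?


40327 seconds

Hours: 11 × 3600 = 39600
Minutes: 12 × 60 = 720
Seconds: 7
Total = 39600 + 720 + 7 = 40327


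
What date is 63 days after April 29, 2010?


Start: April 29, 2010
Add 63 days
April 29 → May 1: 30 - 29 + 1 = 2 days (63 - 2 = 61 left)
May 1 → June 1: 31 - 1 + 1 = 31 days (61 - 31 = 30 left)
June 1 → July 1: 30 - 1 + 1 = 30 days (30 - 30 = 0 left)
Land exactly on July 1, 2010

July 1, 2010


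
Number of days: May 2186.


Month: May (month 5)
May has 31 days

31 days


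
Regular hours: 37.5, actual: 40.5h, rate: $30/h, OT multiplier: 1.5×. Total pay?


$1260.00

Regular: 37.5h × $30 = $1125.00
Overtime: 40.5 - 37.5 = 3.0h
OT pay: 3.0h × $30 × 1.5 = $135.00
Total = $1125.00 + $135.00 = $1260.00


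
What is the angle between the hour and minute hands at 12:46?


Hour hand (12 ≡ 0 on the dial): 0×30 + 46×0.5 = 23.0°
Minute hand = 46×6 = 276°
Difference = |23.0 - 276| = 253.0°
Since > 180°: 360 - 253.0 = 107.0°

107.0°


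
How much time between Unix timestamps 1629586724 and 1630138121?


Difference = 1630138121 - 1629586724 = 551397 seconds
In hours: 551397 / 3600 ≈ 153.2
In days: 551397 / 86400 ≈ 6.38

551397 seconds (153.2 hours / 6.38 days)


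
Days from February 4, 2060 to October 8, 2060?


From February 4, 2060 to October 8, 2060
Rest of February 2060: 29 - 4 = 25
Full months: March 31, April 30, May 31, June 30, July 31, August 31, September 30
Days into October 2060: 8
Total = 25 + 31 + 30 + 31 + 30 + 31 + 31 + 30 + 8 = 247 days

247 days


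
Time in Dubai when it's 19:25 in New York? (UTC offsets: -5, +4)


04:25 (next day)

Time difference = UTC+4 - UTC-5 = +9 hours
New hour = (19 + 9) mod 24
= 28 mod 24 = 4
Minutes unchanged → 04:25; 28 ≥ 24 → next day


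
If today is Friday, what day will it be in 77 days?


Friday

Start: Friday (index 4)
(4 + 77) mod 7
= 81 mod 7
= 4
Index 4 → Friday


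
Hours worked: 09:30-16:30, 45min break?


Total time = (16×60+30) - (9×60+30)
= 990 - 570 = 420 min
Minus break: 420 - 45 = 375 min
= 6h 15m

6h 15m (375 minutes)


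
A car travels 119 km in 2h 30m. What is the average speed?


47.6 km/h

Distance: 119 km
Time: 2h 30m = 150 min = 150/60 = 5/2 hours
Speed = 119 ÷ (5/2) = 119 × 2 / 5 = 238/5 = 47.6 km/h


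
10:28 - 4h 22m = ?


Start: 628 minutes from midnight
Subtract: 262 minutes
Remaining: 628 - 262 = 366
Hours: 6, Minutes: 6

06:06


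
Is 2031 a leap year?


Rules: divisible by 4 AND (not by 100 OR by 400)
2031 ÷ 4 = 507 remainder 3 → not divisible by 4
Not divisible by 4 → not a leap year

No


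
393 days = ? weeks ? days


Weeks: 393 ÷ 7 = 56 remainder 1

56 weeks 1 days


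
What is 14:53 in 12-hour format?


Hour: 14
14 - 12 = 2 → PM

2:53 PM


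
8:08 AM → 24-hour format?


Input: 8:08 AM
AM hour stays: 8

08:08


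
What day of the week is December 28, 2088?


Zeller's congruence:
q=28, m=12, k=88, j=20
h = (28 + ⌊13×13/5⌋ + 88 + ⌊88/4⌋ + ⌊20/4⌋ - 2×20) mod 7
= (28 + 33 + 88 + 22 + 5 - 40) mod 7
= 136 mod 7 = 3
h=3 → Tuesday

Tuesday


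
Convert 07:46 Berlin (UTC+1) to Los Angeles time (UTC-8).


22:46 (previous day)

Time difference = UTC-8 - UTC+1 = -9 hours
New hour = (7 -9) mod 24
= -2 mod 24 = 22
Minutes unchanged → 22:46; -2 < 0 → previous day


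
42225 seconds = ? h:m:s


Hours: 42225 ÷ 3600 = 11 remainder 2625
Minutes: 2625 ÷ 60 = 43 remainder 45
Seconds: 45

11h 43m 45s


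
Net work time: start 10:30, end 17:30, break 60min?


Total time = (17×60+30) - (10×60+30)
= 1050 - 630 = 420 min
Minus break: 420 - 60 = 360 min
= 6h 0m

6h 0m (360 minutes)


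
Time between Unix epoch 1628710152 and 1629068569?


Difference = 1629068569 - 1628710152 = 358417 seconds
In hours: 358417 / 3600 ≈ 99.6
In days: 358417 / 86400 ≈ 4.15

358417 seconds (99.6 hours / 4.15 days)


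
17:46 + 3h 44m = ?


Start: 1066 minutes from midnight
Add: 224 minutes
Total: 1290 minutes
Hours: 1290 ÷ 60 = 21 remainder 30

21:30


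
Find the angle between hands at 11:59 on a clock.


5.5°

Hour hand = 11×30 + 59×0.5 = 359.5°
Minute hand = 59×6 = 354°
Difference = |359.5 - 354| = 5.5°


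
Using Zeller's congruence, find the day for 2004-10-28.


Thursday

Zeller's congruence:
q=28, m=10, k=4, j=20
h = (28 + ⌊13×11/5⌋ + 4 + ⌊4/4⌋ + ⌊20/4⌋ - 2×20) mod 7
= (28 + 28 + 4 + 1 + 5 - 40) mod 7
= 26 mod 7 = 5
h=5 → Thursday


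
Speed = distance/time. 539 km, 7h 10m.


75.2 km/h

Distance: 539 km
Time: 7h 10m = 430 min = 430/60 = 43/6 hours
Speed = 539 ÷ (43/6) = 539 × 6 / 43 = 3234/43 ≈ 75.2 km/h


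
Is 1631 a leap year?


Rules: divisible by 4 AND (not by 100 OR by 400)
1631 ÷ 4 = 407 remainder 3 → not divisible by 4
Not divisible by 4 → not a leap year

No


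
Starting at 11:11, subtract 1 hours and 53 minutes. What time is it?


Start: 671 minutes from midnight
Subtract: 113 minutes
Remaining: 671 - 113 = 558
Hours: 9, Minutes: 18

09:18


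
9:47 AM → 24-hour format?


09:47

Input: 9:47 AM
AM hour stays: 9


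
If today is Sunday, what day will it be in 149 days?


Tuesday

Start: Sunday (index 6)
(6 + 149) mod 7
= 155 mod 7
= 1
Index 1 → Tuesday


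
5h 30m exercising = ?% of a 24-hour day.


Time: 330 minutes
Day: 1440 minutes
Percentage = (330/1440) × 100 ≈ 22.9%

22.9%


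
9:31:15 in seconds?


34275 seconds

Hours: 9 × 3600 = 32400
Minutes: 31 × 60 = 1860
Seconds: 15
Total = 32400 + 1860 + 15 = 34275


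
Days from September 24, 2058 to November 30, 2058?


From September 24, 2058 to November 30, 2058
Rest of September 2058: 30 - 24 = 6
Full months: October 31
Days into November 2058: 30
Total = 6 + 31 + 30 = 67 days

67 days


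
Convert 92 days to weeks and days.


Weeks: 92 ÷ 7 = 13 remainder 1

13 weeks 1 days


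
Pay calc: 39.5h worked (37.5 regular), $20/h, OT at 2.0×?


$830.00

Regular: 37.5h × $20 = $750.00
Overtime: 39.5 - 37.5 = 2.0h
OT pay: 2.0h × $20 × 2.0 = $80.00
Total = $750.00 + $80.00 = $830.00


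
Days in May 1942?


31 days

Month: May (month 5)
May has 31 days


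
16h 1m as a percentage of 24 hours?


0.6674 (66.74%)

Total minutes: 16×60 + 1 = 961
Day = 24×60 = 1440 minutes
Fraction = 961/1440 ≈ 0.6674
As a percentage: 961/1440 × 100 ≈ 66.74%


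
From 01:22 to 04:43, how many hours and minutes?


3h 21m

End time in minutes: 4×60 + 43 = 283
Start time in minutes: 1×60 + 22 = 82
Difference = 283 - 82 = 201 minutes
= 3 hours 21 minutes


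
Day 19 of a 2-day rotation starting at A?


Shift A

Shifts: A, B
Start: A (index 0)
Day 19: (0 + 19 - 1) mod 2
= 18 mod 2
= 0
Index 0 → shift A


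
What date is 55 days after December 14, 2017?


Start: December 14, 2017
Add 55 days
December 14 → January 1: 31 - 14 + 1 = 18 days (55 - 18 = 37 left)
January 1 → February 1: 31 - 1 + 1 = 31 days (37 - 31 = 6 left)
February 1 + 6 = February 7, 2018

February 7, 2018


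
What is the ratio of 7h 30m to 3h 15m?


30:13 (2.31)

Duration 1: 450 minutes
Duration 2: 195 minutes
Ratio = 450:195
GCD = 15
Simplified = 30:13
As a decimal: 30/13 ≈ 2.31


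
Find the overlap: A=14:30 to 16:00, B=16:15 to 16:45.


Meeting A: 870-960 (in minutes from midnight)
Meeting B: 975-1005
Overlap start = max(870, 975) = 975
Overlap end = min(960, 1005) = 960
Overlap = max(0, 960 - 975) = 0 min

0 minutes


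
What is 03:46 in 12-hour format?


Hour: 3
3 < 12 → AM

3:46 AM


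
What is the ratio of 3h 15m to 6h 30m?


1:2 (0.50)

Duration 1: 195 minutes
Duration 2: 390 minutes
Ratio = 195:390
GCD = 195
Simplified = 1:2
As a decimal: 1/2 = 0.50


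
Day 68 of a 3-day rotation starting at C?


Shifts: A, B, C
Start: C (index 2)
Day 68: (2 + 68 - 1) mod 3
= 69 mod 3
= 0
Index 0 → shift A

Shift A


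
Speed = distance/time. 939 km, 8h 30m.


Distance: 939 km
Time: 8h 30m = 510 min = 510/60 = 17/2 hours
Speed = 939 ÷ (17/2) = 939 × 2 / 17 = 1878/17 ≈ 110.5 km/h

110.5 km/h


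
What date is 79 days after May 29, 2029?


August 16, 2029

Start: May 29, 2029
Add 79 days
May 29 → June 1: 31 - 29 + 1 = 3 days (79 - 3 = 76 left)
June 1 → July 1: 30 - 1 + 1 = 30 days (76 - 30 = 46 left)
July 1 → August 1: 31 - 1 + 1 = 31 days (46 - 31 = 15 left)
August 1 + 15 = August 16, 2029


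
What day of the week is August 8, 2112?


Monday

Zeller's congruence:
q=8, m=8, k=12, j=21
h = (8 + ⌊13×9/5⌋ + 12 + ⌊12/4⌋ + ⌊21/4⌋ - 2×21) mod 7
= (8 + 23 + 12 + 3 + 5 - 42) mod 7
= 9 mod 7 = 2
h=2 → Monday


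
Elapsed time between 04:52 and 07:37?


End time in minutes: 7×60 + 37 = 457
Start time in minutes: 4×60 + 52 = 292
Difference = 457 - 292 = 165 minutes
= 2 hours 45 minutes

2h 45m


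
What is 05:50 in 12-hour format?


Hour: 5
5 < 12 → AM

5:50 AM


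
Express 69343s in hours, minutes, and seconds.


Hours: 69343 ÷ 3600 = 19 remainder 943
Minutes: 943 ÷ 60 = 15 remainder 43
Seconds: 43

19h 15m 43s


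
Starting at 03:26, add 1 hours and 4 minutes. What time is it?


04:30

Start: 206 minutes from midnight
Add: 64 minutes
Total: 270 minutes
Hours: 270 ÷ 60 = 4 remainder 30


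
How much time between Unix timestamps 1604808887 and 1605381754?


Difference = 1605381754 - 1604808887 = 572867 seconds
In hours: 572867 / 3600 ≈ 159.1
In days: 572867 / 86400 ≈ 6.63

572867 seconds (159.1 hours / 6.63 days)


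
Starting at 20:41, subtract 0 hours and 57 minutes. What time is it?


19:44

Start: 1241 minutes from midnight
Subtract: 57 minutes
Remaining: 1241 - 57 = 1184
Hours: 19, Minutes: 44


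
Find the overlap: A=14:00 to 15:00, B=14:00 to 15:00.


Meeting A: 840-900 (in minutes from midnight)
Meeting B: 840-900
Overlap start = max(840, 840) = 840
Overlap end = min(900, 900) = 900
Overlap = max(0, 900 - 840) = 60 min

60 minutes


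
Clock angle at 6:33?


1.5°

Hour hand = 6×30 + 33×0.5 = 196.5°
Minute hand = 33×6 = 198°
Difference = |196.5 - 198| = 1.5°


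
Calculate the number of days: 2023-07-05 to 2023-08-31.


57 days

From July 5, 2023 to August 31, 2023
Rest of July 2023: 31 - 5 = 26
Days into August 2023: 31
Total = 26 + 31 = 57 days


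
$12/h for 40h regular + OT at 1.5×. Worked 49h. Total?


Regular: 40h × $12 = $480.00
Overtime: 49 - 40 = 9h
OT pay: 9h × $12 × 1.5 = $162.00
Total = $480.00 + $162.00 = $642.00

$642.00


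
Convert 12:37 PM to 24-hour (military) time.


Input: 12:37 PM
12 PM → 12 (noon)

12:37


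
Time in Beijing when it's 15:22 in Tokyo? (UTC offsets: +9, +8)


Time difference = UTC+8 - UTC+9 = -1 hours
New hour = (15 -1) mod 24
= 14 mod 24 = 14
Minutes unchanged → 14:22

14:22


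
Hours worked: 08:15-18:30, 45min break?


Total time = (18×60+30) - (8×60+15)
= 1110 - 495 = 615 min
Minus break: 615 - 45 = 570 min
= 9h 30m

9h 30m (570 minutes)


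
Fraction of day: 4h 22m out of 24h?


0.1819 (18.19%)

Total minutes: 4×60 + 22 = 262
Day = 24×60 = 1440 minutes
Fraction = 262/1440 ≈ 0.1819
As a percentage: 262/1440 × 100 ≈ 18.19%


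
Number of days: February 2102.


Month: February (month 2)
February: 28 or 29 (leap year)
2102 leap year? No

28 days


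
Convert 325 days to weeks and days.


Weeks: 325 ÷ 7 = 46 remainder 3

46 weeks 3 days


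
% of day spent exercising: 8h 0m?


Time: 480 minutes
Day: 1440 minutes
Percentage = (480/1440) × 100 ≈ 33.3%

33.3%


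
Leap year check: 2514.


Rules: divisible by 4 AND (not by 100 OR by 400)
2514 ÷ 4 = 628 remainder 2 → not divisible by 4
Not divisible by 4 → not a leap year

No


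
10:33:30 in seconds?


38010 seconds

Hours: 10 × 3600 = 36000
Minutes: 33 × 60 = 1980
Seconds: 30
Total = 36000 + 1980 + 30 = 38010


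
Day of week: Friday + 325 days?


Monday

Start: Friday (index 4)
(4 + 325) mod 7
= 329 mod 7
= 0
Index 0 → Monday


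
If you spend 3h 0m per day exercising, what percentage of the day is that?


12.5%

Time: 180 minutes
Day: 1440 minutes
Percentage = (180/1440) × 100 = 12.5%


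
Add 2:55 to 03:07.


Start: 187 minutes from midnight
Add: 175 minutes
Total: 362 minutes
Hours: 362 ÷ 60 = 6 remainder 2

06:02


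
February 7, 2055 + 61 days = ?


April 9, 2055

Start: February 7, 2055
Add 61 days
February 7 → March 1: 28 - 7 + 1 = 22 days (61 - 22 = 39 left)
March 1 → April 1: 31 - 1 + 1 = 31 days (39 - 31 = 8 left)
April 1 + 8 = April 9, 2055


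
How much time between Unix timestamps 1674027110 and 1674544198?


Difference = 1674544198 - 1674027110 = 517088 seconds
In hours: 517088 / 3600 ≈ 143.6
In days: 517088 / 86400 ≈ 5.98

517088 seconds (143.6 hours / 5.98 days)


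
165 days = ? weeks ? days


Weeks: 165 ÷ 7 = 23 remainder 4

23 weeks 4 days


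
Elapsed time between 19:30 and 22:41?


End time in minutes: 22×60 + 41 = 1361
Start time in minutes: 19×60 + 30 = 1170
Difference = 1361 - 1170 = 191 minutes
= 3 hours 11 minutes

3h 11m


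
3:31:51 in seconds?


12711 seconds

Hours: 3 × 3600 = 10800
Minutes: 31 × 60 = 1860
Seconds: 51
Total = 10800 + 1860 + 51 = 12711


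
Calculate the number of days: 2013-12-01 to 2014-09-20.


From December 1, 2013 to September 20, 2014
Rest of December 2013: 31 - 1 = 30
Full months: January 31, February 2014 28, March 31, April 30, May 31, June 30, July 31, August 31
Days into September 2014: 20
Total = 30 + 31 + 28 + 31 + 30 + 31 + 30 + 31 + 31 + 20 = 293 days

293 days


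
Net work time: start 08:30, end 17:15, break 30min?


Total time = (17×60+15) - (8×60+30)
= 1035 - 510 = 525 min
Minus break: 525 - 30 = 495 min
= 8h 15m

8h 15m (495 minutes)


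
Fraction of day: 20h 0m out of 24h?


Total minutes: 20×60 + 0 = 1200
Day = 24×60 = 1440 minutes
Fraction = 1200/1440 ≈ 0.8333
As a percentage: 1200/1440 × 100 ≈ 83.33%

0.8333 (83.33%)


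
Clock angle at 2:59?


Hour hand = 2×30 + 59×0.5 = 89.5°
Minute hand = 59×6 = 354°
Difference = |89.5 - 354| = 264.5°
Since > 180°: 360 - 264.5 = 95.5°

95.5°


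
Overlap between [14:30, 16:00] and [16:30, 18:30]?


0 minutes

Meeting A: 870-960 (in minutes from midnight)
Meeting B: 990-1110
Overlap start = max(870, 990) = 990
Overlap end = min(960, 1110) = 960
Overlap = max(0, 960 - 990) = 0 min


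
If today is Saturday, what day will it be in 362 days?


Start: Saturday (index 5)
(5 + 362) mod 7
= 367 mod 7
= 3
Index 3 → Thursday

Thursday


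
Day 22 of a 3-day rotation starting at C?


Shift C

Shifts: A, B, C
Start: C (index 2)
Day 22: (2 + 22 - 1) mod 3
= 23 mod 3
= 2
Index 2 → shift C


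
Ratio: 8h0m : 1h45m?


32:7 (4.57)

Duration 1: 480 minutes
Duration 2: 105 minutes
Ratio = 480:105
GCD = 15
Simplified = 32:7
As a decimal: 32/7 ≈ 4.57


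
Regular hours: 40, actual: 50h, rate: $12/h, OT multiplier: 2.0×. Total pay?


Regular: 40h × $12 = $480.00
Overtime: 50 - 40 = 10h
OT pay: 10h × $12 × 2.0 = $240.00
Total = $480.00 + $240.00 = $720.00

$720.00


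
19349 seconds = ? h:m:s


5h 22m 29s

Hours: 19349 ÷ 3600 = 5 remainder 1349
Minutes: 1349 ÷ 60 = 22 remainder 29
Seconds: 29


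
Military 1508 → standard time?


3:08 PM

Hour: 15
15 - 12 = 3 → PM


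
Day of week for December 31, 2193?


Tuesday

Zeller's congruence:
q=31, m=12, k=93, j=21
h = (31 + ⌊13×13/5⌋ + 93 + ⌊93/4⌋ + ⌊21/4⌋ - 2×21) mod 7
= (31 + 33 + 93 + 23 + 5 - 42) mod 7
= 143 mod 7 = 3
h=3 → Tuesday


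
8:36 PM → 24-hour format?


20:36

Input: 8:36 PM
PM: 8 + 12 = 20


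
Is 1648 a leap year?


Rules: divisible by 4 AND (not by 100 OR by 400)
1648 ÷ 4 = 412 exactly → divisible by 4
1648 ÷ 100 = 16 remainder 48 → not divisible by 100
Divisible by 4 but not by 100 → leap year

Yes


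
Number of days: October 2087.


Month: October (month 10)
October has 31 days

31 days


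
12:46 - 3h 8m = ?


Start: 766 minutes from midnight
Subtract: 188 minutes
Remaining: 766 - 188 = 578
Hours: 9, Minutes: 38

09:38


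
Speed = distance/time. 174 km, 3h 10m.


Distance: 174 km
Time: 3h 10m = 190 min = 190/60 = 19/6 hours
Speed = 174 ÷ (19/6) = 174 × 6 / 19 = 1044/19 ≈ 54.9 km/h

54.9 km/h


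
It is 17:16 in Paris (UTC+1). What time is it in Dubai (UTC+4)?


20:16

Time difference = UTC+4 - UTC+1 = +3 hours
New hour = (17 + 3) mod 24
= 20 mod 24 = 20
Minutes unchanged → 20:16


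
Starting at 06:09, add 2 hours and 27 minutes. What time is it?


08:36

Start: 369 minutes from midnight
Add: 147 minutes
Total: 516 minutes
Hours: 516 ÷ 60 = 8 remainder 36


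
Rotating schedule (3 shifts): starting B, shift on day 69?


Shifts: A, B, C
Start: B (index 1)
Day 69: (1 + 69 - 1) mod 3
= 69 mod 3
= 0
Index 0 → shift A

Shift A


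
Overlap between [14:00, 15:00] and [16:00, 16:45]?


0 minutes

Meeting A: 840-900 (in minutes from midnight)
Meeting B: 960-1005
Overlap start = max(840, 960) = 960
Overlap end = min(900, 1005) = 900
Overlap = max(0, 900 - 960) = 0 min


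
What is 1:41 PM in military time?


Input: 1:41 PM
PM: 1 + 12 = 13

13:41


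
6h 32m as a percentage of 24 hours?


Total minutes: 6×60 + 32 = 392
Day = 24×60 = 1440 minutes
Fraction = 392/1440 ≈ 0.2722
As a percentage: 392/1440 × 100 ≈ 27.22%

0.2722 (27.22%)


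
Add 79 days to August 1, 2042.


October 19, 2042

Start: August 1, 2042
Add 79 days
August 1 → September 1: 31 - 1 + 1 = 31 days (79 - 31 = 48 left)
September 1 → October 1: 30 - 1 + 1 = 30 days (48 - 30 = 18 left)
October 1 + 18 = October 19, 2042


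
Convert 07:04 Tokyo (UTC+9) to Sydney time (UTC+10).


08:04

Time difference = UTC+10 - UTC+9 = +1 hours
New hour = (7 + 1) mod 24
= 8 mod 24 = 8
Minutes unchanged → 08:04


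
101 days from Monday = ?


Thursday

Start: Monday (index 0)
(0 + 101) mod 7
= 101 mod 7
= 3
Index 3 → Thursday


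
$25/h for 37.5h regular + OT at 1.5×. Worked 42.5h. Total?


Regular: 37.5h × $25 = $937.50
Overtime: 42.5 - 37.5 = 5.0h
OT pay: 5.0h × $25 × 1.5 = $187.50
Total = $937.50 + $187.50 = $1125.00

$1125.00


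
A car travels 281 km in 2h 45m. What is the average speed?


102.2 km/h

Distance: 281 km
Time: 2h 45m = 165 min = 165/60 = 11/4 hours
Speed = 281 ÷ (11/4) = 281 × 4 / 11 = 1124/11 ≈ 102.2 km/h


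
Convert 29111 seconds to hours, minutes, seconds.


8h 5m 11s

Hours: 29111 ÷ 3600 = 8 remainder 311
Minutes: 311 ÷ 60 = 5 remainder 11
Seconds: 11


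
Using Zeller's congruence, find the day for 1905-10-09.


Monday

Zeller's congruence:
q=9, m=10, k=5, j=19
h = (9 + ⌊13×11/5⌋ + 5 + ⌊5/4⌋ + ⌊19/4⌋ - 2×19) mod 7
= (9 + 28 + 5 + 1 + 4 - 38) mod 7
= 9 mod 7 = 2
h=2 → Monday


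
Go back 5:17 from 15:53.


10:36

Start: 953 minutes from midnight
Subtract: 317 minutes
Remaining: 953 - 317 = 636
Hours: 10, Minutes: 36


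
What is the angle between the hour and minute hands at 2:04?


38.0°

Hour hand = 2×30 + 4×0.5 = 62.0°
Minute hand = 4×6 = 24°
Difference = |62.0 - 24| = 38.0°


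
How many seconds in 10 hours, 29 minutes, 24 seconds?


Hours: 10 × 3600 = 36000
Minutes: 29 × 60 = 1740
Seconds: 24
Total = 36000 + 1740 + 24 = 37764

37764 seconds


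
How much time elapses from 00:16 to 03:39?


3h 23m

End time in minutes: 3×60 + 39 = 219
Start time in minutes: 0×60 + 16 = 16
Difference = 219 - 16 = 203 minutes
= 3 hours 23 minutes


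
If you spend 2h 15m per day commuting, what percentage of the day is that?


9.4%

Time: 135 minutes
Day: 1440 minutes
Percentage = (135/1440) × 100 ≈ 9.4%


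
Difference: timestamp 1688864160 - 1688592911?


271249 seconds (75.3 hours / 3.14 days)

Difference = 1688864160 - 1688592911 = 271249 seconds
In hours: 271249 / 3600 ≈ 75.3
In days: 271249 / 86400 ≈ 3.14


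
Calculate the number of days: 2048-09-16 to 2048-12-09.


84 days

From September 16, 2048 to December 9, 2048
Rest of September 2048: 30 - 16 = 14
Full months: October 31, November 30
Days into December 2048: 9
Total = 14 + 31 + 30 + 9 = 84 days


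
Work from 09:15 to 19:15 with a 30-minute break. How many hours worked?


9h 30m (570 minutes)

Total time = (19×60+15) - (9×60+15)
= 1155 - 555 = 600 min
Minus break: 600 - 30 = 570 min
= 9h 30m


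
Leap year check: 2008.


Rules: divisible by 4 AND (not by 100 OR by 400)
2008 ÷ 4 = 502 exactly → divisible by 4
2008 ÷ 100 = 20 remainder 8 → not divisible by 100
Divisible by 4 but not by 100 → leap year

Yes


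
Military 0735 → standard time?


7:35 AM

Hour: 7
7 < 12 → AM


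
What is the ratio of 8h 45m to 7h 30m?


7:6 (1.17)

Duration 1: 525 minutes
Duration 2: 450 minutes
Ratio = 525:450
GCD = 75
Simplified = 7:6
As a decimal: 7/6 ≈ 1.17


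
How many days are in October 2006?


31 days

Month: October (month 10)
October has 31 days


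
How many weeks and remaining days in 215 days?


Weeks: 215 ÷ 7 = 30 remainder 5

30 weeks 5 days


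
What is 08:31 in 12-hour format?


Hour: 8
8 < 12 → AM

8:31 AM


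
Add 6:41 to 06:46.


Start: 406 minutes from midnight
Add: 401 minutes
Total: 807 minutes
Hours: 807 ÷ 60 = 13 remainder 27

13:27


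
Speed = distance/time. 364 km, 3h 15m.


112.0 km/h

Distance: 364 km
Time: 3h 15m = 195 min = 195/60 = 13/4 hours
Speed = 364 ÷ (13/4) = 364 × 4 / 13 = 1456/13 = 112.0 km/h


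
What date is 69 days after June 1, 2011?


Start: June 1, 2011
Add 69 days
June 1 → July 1: 30 - 1 + 1 = 30 days (69 - 30 = 39 left)
July 1 → August 1: 31 - 1 + 1 = 31 days (39 - 31 = 8 left)
August 1 + 8 = August 9, 2011

August 9, 2011


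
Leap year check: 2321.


No

Rules: divisible by 4 AND (not by 100 OR by 400)
2321 ÷ 4 = 580 remainder 1 → not divisible by 4
Not divisible by 4 → not a leap year


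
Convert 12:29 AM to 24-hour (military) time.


Input: 12:29 AM
12 AM → 00 (midnight)

00:29


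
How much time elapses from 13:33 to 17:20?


End time in minutes: 17×60 + 20 = 1040
Start time in minutes: 13×60 + 33 = 813
Difference = 1040 - 813 = 227 minutes
= 3 hours 47 minutes

3h 47m


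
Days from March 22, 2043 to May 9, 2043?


From March 22, 2043 to May 9, 2043
Rest of March 2043: 31 - 22 = 9
Full months: April 30
Days into May 2043: 9
Total = 9 + 30 + 9 = 48 days

48 days


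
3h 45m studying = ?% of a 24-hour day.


Time: 225 minutes
Day: 1440 minutes
Percentage = (225/1440) × 100 ≈ 15.6%

15.6%


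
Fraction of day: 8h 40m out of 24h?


0.3611 (36.11%)

Total minutes: 8×60 + 40 = 520
Day = 24×60 = 1440 minutes
Fraction = 520/1440 ≈ 0.3611
As a percentage: 520/1440 × 100 ≈ 36.11%


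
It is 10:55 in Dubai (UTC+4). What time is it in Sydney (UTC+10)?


16:55

Time difference = UTC+10 - UTC+4 = +6 hours
New hour = (10 + 6) mod 24
= 16 mod 24 = 16
Minutes unchanged → 16:55


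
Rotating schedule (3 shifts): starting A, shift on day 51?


Shifts: A, B, C
Start: A (index 0)
Day 51: (0 + 51 - 1) mod 3
= 50 mod 3
= 2
Index 2 → shift C

Shift C


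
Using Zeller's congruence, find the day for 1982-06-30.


Wednesday

Zeller's congruence:
q=30, m=6, k=82, j=19
h = (30 + ⌊13×7/5⌋ + 82 + ⌊82/4⌋ + ⌊19/4⌋ - 2×19) mod 7
= (30 + 18 + 82 + 20 + 4 - 38) mod 7
= 116 mod 7 = 4
h=4 → Wednesday


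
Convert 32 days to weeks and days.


Weeks: 32 ÷ 7 = 4 remainder 4

4 weeks 4 days


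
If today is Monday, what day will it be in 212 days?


Start: Monday (index 0)
(0 + 212) mod 7
= 212 mod 7
= 2
Index 2 → Wednesday

Wednesday


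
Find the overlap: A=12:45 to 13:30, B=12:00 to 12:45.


0 minutes

Meeting A: 765-810 (in minutes from midnight)
Meeting B: 720-765
Overlap start = max(765, 720) = 765
Overlap end = min(810, 765) = 765
Overlap = max(0, 765 - 765) = 0 min


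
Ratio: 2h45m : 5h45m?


11:23 (0.48)

Duration 1: 165 minutes
Duration 2: 345 minutes
Ratio = 165:345
GCD = 15
Simplified = 11:23
As a decimal: 11/23 ≈ 0.48


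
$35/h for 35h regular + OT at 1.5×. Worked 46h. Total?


$1802.50

Regular: 35h × $35 = $1225.00
Overtime: 46 - 35 = 11h
OT pay: 11h × $35 × 1.5 = $577.50
Total = $1225.00 + $577.50 = $1802.50


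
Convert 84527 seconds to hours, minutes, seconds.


23h 28m 47s

Hours: 84527 ÷ 3600 = 23 remainder 1727
Minutes: 1727 ÷ 60 = 28 remainder 47
Seconds: 47


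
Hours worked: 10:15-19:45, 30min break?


Total time = (19×60+45) - (10×60+15)
= 1185 - 615 = 570 min
Minus break: 570 - 30 = 540 min
= 9h 0m

9h 0m (540 minutes)


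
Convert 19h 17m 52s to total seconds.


Hours: 19 × 3600 = 68400
Minutes: 17 × 60 = 1020
Seconds: 52
Total = 68400 + 1020 + 52 = 69472

69472 seconds


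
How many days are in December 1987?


Month: December (month 12)
December has 31 days

31 days


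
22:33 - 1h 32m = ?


Start: 1353 minutes from midnight
Subtract: 92 minutes
Remaining: 1353 - 92 = 1261
Hours: 21, Minutes: 1

21:01


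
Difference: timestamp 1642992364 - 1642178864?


Difference = 1642992364 - 1642178864 = 813500 seconds
In hours: 813500 / 3600 ≈ 226.0
In days: 813500 / 86400 ≈ 9.42

813500 seconds (226.0 hours / 9.42 days)


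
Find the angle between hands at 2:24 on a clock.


72.0°

Hour hand = 2×30 + 24×0.5 = 72.0°
Minute hand = 24×6 = 144°
Difference = |72.0 - 144| = 72.0°


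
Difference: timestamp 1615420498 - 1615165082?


Difference = 1615420498 - 1615165082 = 255416 seconds
In hours: 255416 / 3600 ≈ 70.9
In days: 255416 / 86400 ≈ 2.96

255416 seconds (70.9 hours / 2.96 days)


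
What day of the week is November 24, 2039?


Zeller's congruence:
q=24, m=11, k=39, j=20
h = (24 + ⌊13×12/5⌋ + 39 + ⌊39/4⌋ + ⌊20/4⌋ - 2×20) mod 7
= (24 + 31 + 39 + 9 + 5 - 40) mod 7
= 68 mod 7 = 5
h=5 → Thursday

Thursday


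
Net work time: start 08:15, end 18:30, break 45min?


9h 30m (570 minutes)

Total time = (18×60+30) - (8×60+15)
= 1110 - 495 = 615 min
Minus break: 615 - 45 = 570 min
= 9h 30m


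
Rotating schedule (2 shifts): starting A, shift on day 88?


Shifts: A, B
Start: A (index 0)
Day 88: (0 + 88 - 1) mod 2
= 87 mod 2
= 1
Index 1 → shift B

Shift B


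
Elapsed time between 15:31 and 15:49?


0h 18m

End time in minutes: 15×60 + 49 = 949
Start time in minutes: 15×60 + 31 = 931
Difference = 949 - 931 = 18 minutes
= 0 hours 18 minutes


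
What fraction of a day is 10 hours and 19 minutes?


0.4299 (42.99%)

Total minutes: 10×60 + 19 = 619
Day = 24×60 = 1440 minutes
Fraction = 619/1440 ≈ 0.4299
As a percentage: 619/1440 × 100 ≈ 42.99%


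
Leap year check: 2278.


Rules: divisible by 4 AND (not by 100 OR by 400)
2278 ÷ 4 = 569 remainder 2 → not divisible by 4
Not divisible by 4 → not a leap year

No


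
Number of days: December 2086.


Month: December (month 12)
December has 31 days

31 days


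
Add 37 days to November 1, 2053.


Start: November 1, 2053
Add 37 days
November 1 → December 1: 30 - 1 + 1 = 30 days (37 - 30 = 7 left)
December 1 + 7 = December 8, 2053

December 8, 2053


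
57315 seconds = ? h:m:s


15h 55m 15s

Hours: 57315 ÷ 3600 = 15 remainder 3315
Minutes: 3315 ÷ 60 = 55 remainder 15
Seconds: 15


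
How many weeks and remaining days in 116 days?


Weeks: 116 ÷ 7 = 16 remainder 4

16 weeks 4 days


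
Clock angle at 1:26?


Hour hand = 1×30 + 26×0.5 = 43.0°
Minute hand = 26×6 = 156°
Difference = |43.0 - 156| = 113.0°

113.0°


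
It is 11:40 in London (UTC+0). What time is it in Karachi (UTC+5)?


16:40

Time difference = UTC+5 - UTC+0 = +5 hours
New hour = (11 + 5) mod 24
= 16 mod 24 = 16
Minutes unchanged → 16:40


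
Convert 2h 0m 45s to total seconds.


7245 seconds

Hours: 2 × 3600 = 7200
Minutes: 0 × 60 = 0
Seconds: 45
Total = 7200 + 0 + 45 = 7245


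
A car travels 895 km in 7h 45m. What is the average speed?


115.5 km/h

Distance: 895 km
Time: 7h 45m = 465 min = 465/60 = 31/4 hours
Speed = 895 ÷ (31/4) = 895 × 4 / 31 = 3580/31 ≈ 115.5 km/h


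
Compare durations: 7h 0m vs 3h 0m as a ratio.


7:3 (2.33)

Duration 1: 420 minutes
Duration 2: 180 minutes
Ratio = 420:180
GCD = 60
Simplified = 7:3
As a decimal: 7/3 ≈ 2.33


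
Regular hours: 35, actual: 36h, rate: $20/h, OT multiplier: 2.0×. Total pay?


$740.00

Regular: 35h × $20 = $700.00
Overtime: 36 - 35 = 1h
OT pay: 1h × $20 × 2.0 = $40.00
Total = $700.00 + $40.00 = $740.00


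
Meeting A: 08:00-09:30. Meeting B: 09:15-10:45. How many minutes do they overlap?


15 minutes

Meeting A: 480-570 (in minutes from midnight)
Meeting B: 555-645
Overlap start = max(480, 555) = 555
Overlap end = min(570, 645) = 570
Overlap = max(0, 570 - 555) = 15 min


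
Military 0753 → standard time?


Hour: 7
7 < 12 → AM

7:53 AM


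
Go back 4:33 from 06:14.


01:41

Start: 374 minutes from midnight
Subtract: 273 minutes
Remaining: 374 - 273 = 101
Hours: 1, Minutes: 41


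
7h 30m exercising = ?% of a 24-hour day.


31.3%

Time: 450 minutes
Day: 1440 minutes
Percentage = (450/1440) × 100 ≈ 31.3%


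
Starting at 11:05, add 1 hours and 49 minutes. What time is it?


12:54

Start: 665 minutes from midnight
Add: 109 minutes
Total: 774 minutes
Hours: 774 ÷ 60 = 12 remainder 54


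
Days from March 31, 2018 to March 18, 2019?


352 days

From March 31, 2018 to March 18, 2019
Rest of March 2018: 31 - 31 = 0
Full months: April 30, May 31, June 30, July 31, August 31, September 30, October 31, November 30, December 31, January 31, February 2019 28
Days into March 2019: 18
Total = 0 + 30 + 31 + 30 + 31 + 31 + 30 + 31 + 30 + 31 + 31 + 28 + 18 = 352 days


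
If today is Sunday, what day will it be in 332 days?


Wednesday

Start: Sunday (index 6)
(6 + 332) mod 7
= 338 mod 7
= 2
Index 2 → Wednesday


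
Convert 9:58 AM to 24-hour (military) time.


Input: 9:58 AM
AM hour stays: 9

09:58


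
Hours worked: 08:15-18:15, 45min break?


Total time = (18×60+15) - (8×60+15)
= 1095 - 495 = 600 min
Minus break: 600 - 45 = 555 min
= 9h 15m

9h 15m (555 minutes)


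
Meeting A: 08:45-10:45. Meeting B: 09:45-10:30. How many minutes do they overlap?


45 minutes

Meeting A: 525-645 (in minutes from midnight)
Meeting B: 585-630
Overlap start = max(525, 585) = 585
Overlap end = min(645, 630) = 630
Overlap = max(0, 630 - 585) = 45 min


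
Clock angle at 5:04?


Hour hand = 5×30 + 4×0.5 = 152.0°
Minute hand = 4×6 = 24°
Difference = |152.0 - 24| = 128.0°

128.0°


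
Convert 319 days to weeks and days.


45 weeks 4 days

Weeks: 319 ÷ 7 = 45 remainder 4


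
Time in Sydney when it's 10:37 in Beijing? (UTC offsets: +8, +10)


Time difference = UTC+10 - UTC+8 = +2 hours
New hour = (10 + 2) mod 24
= 12 mod 24 = 12
Minutes unchanged → 12:37

12:37


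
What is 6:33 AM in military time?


06:33

Input: 6:33 AM
AM hour stays: 6


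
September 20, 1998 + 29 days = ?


October 19, 1998

Start: September 20, 1998
Add 29 days
September 20 → October 1: 30 - 20 + 1 = 11 days (29 - 11 = 18 left)
October 1 + 18 = October 19, 1998


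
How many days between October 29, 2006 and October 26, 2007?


From October 29, 2006 to October 26, 2007
Rest of October 2006: 31 - 29 = 2
Full months: November 30, December 31, January 31, February 2007 28, March 31, April 30, May 31, June 30, July 31, August 31, September 30
Days into October 2007: 26
Total = 2 + 30 + 31 + 31 + 28 + 31 + 30 + 31 + 30 + 31 + 31 + 30 + 26 = 362 days

362 days


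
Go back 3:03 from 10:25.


Start: 625 minutes from midnight
Subtract: 183 minutes
Remaining: 625 - 183 = 442
Hours: 7, Minutes: 22

07:22


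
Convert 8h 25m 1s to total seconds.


Hours: 8 × 3600 = 28800
Minutes: 25 × 60 = 1500
Seconds: 1
Total = 28800 + 1500 + 1 = 30301

30301 seconds


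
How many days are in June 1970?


30 days

Month: June (month 6)
June has 30 days


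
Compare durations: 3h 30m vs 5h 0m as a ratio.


Duration 1: 210 minutes
Duration 2: 300 minutes
Ratio = 210:300
GCD = 30
Simplified = 7:10
As a decimal: 7/10 = 0.70

7:10 (0.70)


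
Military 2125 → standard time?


Hour: 21
21 - 12 = 9 → PM

9:25 PM


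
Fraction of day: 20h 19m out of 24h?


0.8465 (84.65%)

Total minutes: 20×60 + 19 = 1219
Day = 24×60 = 1440 minutes
Fraction = 1219/1440 ≈ 0.8465
As a percentage: 1219/1440 × 100 ≈ 84.65%


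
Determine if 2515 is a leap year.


No

Rules: divisible by 4 AND (not by 100 OR by 400)
2515 ÷ 4 = 628 remainder 3 → not divisible by 4
Not divisible by 4 → not a leap year


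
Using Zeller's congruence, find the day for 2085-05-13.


Zeller's congruence:
q=13, m=5, k=85, j=20
h = (13 + ⌊13×6/5⌋ + 85 + ⌊85/4⌋ + ⌊20/4⌋ - 2×20) mod 7
= (13 + 15 + 85 + 21 + 5 - 40) mod 7
= 99 mod 7 = 1
h=1 → Sunday

Sunday


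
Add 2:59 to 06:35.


Start: 395 minutes from midnight
Add: 179 minutes
Total: 574 minutes
Hours: 574 ÷ 60 = 9 remainder 34

09:34


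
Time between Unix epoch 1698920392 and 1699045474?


125082 seconds (34.7 hours / 1.45 days)

Difference = 1699045474 - 1698920392 = 125082 seconds
In hours: 125082 / 3600 ≈ 34.7
In days: 125082 / 86400 ≈ 1.45


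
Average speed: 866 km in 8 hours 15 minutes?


Distance: 866 km
Time: 8h 15m = 495 min = 495/60 = 33/4 hours
Speed = 866 ÷ (33/4) = 866 × 4 / 33 = 3464/33 ≈ 105.0 km/h

105.0 km/h


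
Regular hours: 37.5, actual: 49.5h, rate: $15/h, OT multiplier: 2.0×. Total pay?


$922.50

Regular: 37.5h × $15 = $562.50
Overtime: 49.5 - 37.5 = 12.0h
OT pay: 12.0h × $15 × 2.0 = $360.00
Total = $562.50 + $360.00 = $922.50


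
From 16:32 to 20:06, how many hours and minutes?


End time in minutes: 20×60 + 6 = 1206
Start time in minutes: 16×60 + 32 = 992
Difference = 1206 - 992 = 214 minutes
= 3 hours 34 minutes

3h 34m


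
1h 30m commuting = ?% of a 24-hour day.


6.3%

Time: 90 minutes
Day: 1440 minutes
Percentage = (90/1440) × 100 ≈ 6.3%


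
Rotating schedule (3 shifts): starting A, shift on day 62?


Shift B

Shifts: A, B, C
Start: A (index 0)
Day 62: (0 + 62 - 1) mod 3
= 61 mod 3
= 1
Index 1 → shift B


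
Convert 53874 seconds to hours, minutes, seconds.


Hours: 53874 ÷ 3600 = 14 remainder 3474
Minutes: 3474 ÷ 60 = 57 remainder 54
Seconds: 54

14h 57m 54s


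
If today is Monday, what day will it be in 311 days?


Start: Monday (index 0)
(0 + 311) mod 7
= 311 mod 7
= 3
Index 3 → Thursday

Thursday


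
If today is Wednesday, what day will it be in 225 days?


Thursday

Start: Wednesday (index 2)
(2 + 225) mod 7
= 227 mod 7
= 3
Index 3 → Thursday


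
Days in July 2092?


Month: July (month 7)
July has 31 days

31 days


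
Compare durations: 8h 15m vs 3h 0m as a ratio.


11:4 (2.75)

Duration 1: 495 minutes
Duration 2: 180 minutes
Ratio = 495:180
GCD = 45
Simplified = 11:4
As a decimal: 11/4 = 2.75


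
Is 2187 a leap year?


Rules: divisible by 4 AND (not by 100 OR by 400)
2187 ÷ 4 = 546 remainder 3 → not divisible by 4
Not divisible by 4 → not a leap year

No


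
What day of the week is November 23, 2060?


Tuesday

Zeller's congruence:
q=23, m=11, k=60, j=20
h = (23 + ⌊13×12/5⌋ + 60 + ⌊60/4⌋ + ⌊20/4⌋ - 2×20) mod 7
= (23 + 31 + 60 + 15 + 5 - 40) mod 7
= 94 mod 7 = 3
h=3 → Tuesday


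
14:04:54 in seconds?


Hours: 14 × 3600 = 50400
Minutes: 4 × 60 = 240
Seconds: 54
Total = 50400 + 240 + 54 = 50694

50694 seconds


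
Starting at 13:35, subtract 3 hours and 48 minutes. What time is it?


09:47

Start: 815 minutes from midnight
Subtract: 228 minutes
Remaining: 815 - 228 = 587
Hours: 9, Minutes: 47


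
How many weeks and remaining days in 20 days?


Weeks: 20 ÷ 7 = 2 remainder 6

2 weeks 6 days


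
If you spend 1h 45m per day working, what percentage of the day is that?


Time: 105 minutes
Day: 1440 minutes
Percentage = (105/1440) × 100 ≈ 7.3%

7.3%


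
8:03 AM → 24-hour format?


08:03

Input: 8:03 AM
AM hour stays: 8


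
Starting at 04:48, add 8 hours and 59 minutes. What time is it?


13:47

Start: 288 minutes from midnight
Add: 539 minutes
Total: 827 minutes
Hours: 827 ÷ 60 = 13 remainder 47


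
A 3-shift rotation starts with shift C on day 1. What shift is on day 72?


Shift B

Shifts: A, B, C
Start: C (index 2)
Day 72: (2 + 72 - 1) mod 3
= 73 mod 3
= 1
Index 1 → shift B


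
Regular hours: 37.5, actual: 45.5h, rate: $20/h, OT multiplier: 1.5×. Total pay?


$990.00

Regular: 37.5h × $20 = $750.00
Overtime: 45.5 - 37.5 = 8.0h
OT pay: 8.0h × $20 × 1.5 = $240.00
Total = $750.00 + $240.00 = $990.00
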